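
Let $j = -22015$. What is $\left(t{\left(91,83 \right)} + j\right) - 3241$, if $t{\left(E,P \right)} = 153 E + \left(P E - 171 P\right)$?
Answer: $-17973$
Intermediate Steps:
$t{\left(E,P \right)} = - 171 P + 153 E + E P$ ($t{\left(E,P \right)} = 153 E + \left(E P - 171 P\right) = 153 E + \left(- 171 P + E P\right) = - 171 P + 153 E + E P$)
$\left(t{\left(91,83 \right)} + j\right) - 3241 = \left(\left(\left(-171\right) 83 + 153 \cdot 91 + 91 \cdot 83\right) - 22015\right) - 3241 = \left(\left(-14193 + 13923 + 7553\right) - 22015\right) - 3241 = \left(7283 - 22015\right) - 3241 = -14732 - 3241 = -17973$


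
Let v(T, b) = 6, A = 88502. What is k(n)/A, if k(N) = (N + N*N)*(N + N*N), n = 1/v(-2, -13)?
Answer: 49/114698592 ≈ 4.2721e-7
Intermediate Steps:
n = ⅙ (n = 1/6 = ⅙ ≈ 0.16667)
k(N) = (N + N²)² (k(N) = (N + N²)*(N + N²) = (N + N²)²)
k(n)/A = ((⅙)²*(1 + ⅙)²)/88502 = ((7/6)²/36)*(1/88502) = ((1/36)*(49/36))*(1/88502) = (49/1296)*(1/88502) = 49/114698592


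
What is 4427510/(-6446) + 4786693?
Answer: 15425297784/3223 ≈ 4.7860e+6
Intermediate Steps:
4427510/(-6446) + 4786693 = 4427510*(-1/6446) + 4786693 = -2213755/3223 + 4786693 = 15425297784/3223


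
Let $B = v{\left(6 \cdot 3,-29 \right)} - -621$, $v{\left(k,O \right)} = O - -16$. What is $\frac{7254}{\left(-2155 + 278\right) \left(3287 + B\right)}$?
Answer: $- \frac{7254}{7310915} \approx -0.00099221$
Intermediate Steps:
$v{\left(k,O \right)} = 16 + O$ ($v{\left(k,O \right)} = O + 16 = 16 + O$)
$B = 608$ ($B = \left(16 - 29\right) - -621 = -13 + 621 = 608$)
$\frac{7254}{\left(-2155 + 278\right) \left(3287 + B\right)} = \frac{7254}{\left(-2155 + 278\right) \left(3287 + 608\right)} = \frac{7254}{\left(-1877\right) 3895} = \frac{7254}{-7310915} = 7254 \left(- \frac{1}{7310915}\right) = - \frac{7254}{7310915}$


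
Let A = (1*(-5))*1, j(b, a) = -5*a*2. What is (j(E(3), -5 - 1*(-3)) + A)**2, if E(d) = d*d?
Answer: 225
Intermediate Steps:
E(d) = d**2
j(b, a) = -10*a
A = -5 (A = -5*1 = -5)
(j(E(3), -5 - 1*(-3)) + A)**2 = (-10*(-5 - 1*(-3)) - 5)**2 = (-10*(-5 + 3) - 5)**2 = (-10*(-2) - 5)**2 = (20 - 5)**2 = 15**2 = 225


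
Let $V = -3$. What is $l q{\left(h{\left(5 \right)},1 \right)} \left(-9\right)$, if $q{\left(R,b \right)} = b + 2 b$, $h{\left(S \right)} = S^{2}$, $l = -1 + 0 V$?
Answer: $27$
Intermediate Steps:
$l = -1$ ($l = -1 + 0 \left(-3\right) = -1 + 0 = -1$)
$q{\left(R,b \right)} = 3 b$
$l q{\left(h{\left(5 \right)},1 \right)} \left(-9\right) = - 3 \cdot 1 \left(-9\right) = \left(-1\right) 3 \left(-9\right) = \left(-3\right) \left(-9\right) = 27$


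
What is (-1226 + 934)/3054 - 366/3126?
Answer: -169213/795567 ≈ -0.21269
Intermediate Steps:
(-1226 + 934)/3054 - 366/3126 = -292*1/3054 - 366*1/3126 = -146/1527 - 61/521 = -169213/795567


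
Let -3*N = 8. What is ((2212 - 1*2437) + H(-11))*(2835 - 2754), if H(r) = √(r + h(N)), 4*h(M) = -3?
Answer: -18225 + 81*I*√47/2 ≈ -18225.0 + 277.65*I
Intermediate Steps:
N = -8/3 (N = -⅓*8 = -8/3 ≈ -2.6667)
h(M) = -¾ (h(M) = (¼)*(-3) = -¾)
H(r) = √(-¾ + r) (H(r) = √(r - ¾) = √(-¾ + r))
((2212 - 1*2437) + H(-11))*(2835 - 2754) = ((2212 - 1*2437) + √(-3 + 4*(-11))/2)*(2835 - 2754) = ((2212 - 2437) + √(-3 - 44)/2)*81 = (-225 + √(-47)/2)*81 = (-225 + (I*√47)/2)*81 = (-225 + I*√47/2)*81 = -18225 + 81*I*√47/2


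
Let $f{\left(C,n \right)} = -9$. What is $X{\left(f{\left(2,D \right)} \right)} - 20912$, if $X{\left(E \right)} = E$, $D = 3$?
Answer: $-20921$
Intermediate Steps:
$X{\left(f{\left(2,D \right)} \right)} - 20912 = -9 - 20912 = -20921$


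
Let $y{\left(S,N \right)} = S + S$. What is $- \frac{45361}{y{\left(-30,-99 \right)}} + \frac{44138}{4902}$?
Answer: $\frac{12500439}{16340} \approx 765.02$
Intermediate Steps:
$y{\left(S,N \right)} = 2 S$
$- \frac{45361}{y{\left(-30,-99 \right)}} + \frac{44138}{4902} = - \frac{45361}{2 \left(-30\right)} + \frac{44138}{4902} = - \frac{45361}{-60} + 44138 \cdot \frac{1}{4902} = \left(-45361\right) \left(- \frac{1}{60}\right) + \frac{22069}{2451} = \frac{45361}{60} + \frac{22069}{2451} = \frac{12500439}{16340}$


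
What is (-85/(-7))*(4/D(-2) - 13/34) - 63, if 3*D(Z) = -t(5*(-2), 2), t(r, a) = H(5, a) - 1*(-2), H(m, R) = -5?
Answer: -267/14 ≈ -19.071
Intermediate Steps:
t(r, a) = -3 (t(r, a) = -5 - 1*(-2) = -5 + 2 = -3)
D(Z) = 1 (D(Z) = (-1*(-3))/3 = (⅓)*3 = 1)
(-85/(-7))*(4/D(-2) - 13/34) - 63 = (-85/(-7))*(4/1 - 13/34) - 63 = (-85*(-⅐))*(4*1 - 13*1/34) - 63 = 85*(4 - 13/34)/7 - 63 = (85/7)*(123/34) - 63 = 615/14 - 63 = -267/14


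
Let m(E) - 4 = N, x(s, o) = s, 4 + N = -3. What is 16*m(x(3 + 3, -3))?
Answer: -48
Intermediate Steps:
N = -7 (N = -4 - 3 = -7)
m(E) = -3 (m(E) = 4 - 7 = -3)
16*m(x(3 + 3, -3)) = 16*(-3) = -48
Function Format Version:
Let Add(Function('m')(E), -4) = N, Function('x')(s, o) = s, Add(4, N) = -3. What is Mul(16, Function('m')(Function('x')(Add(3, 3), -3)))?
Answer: -48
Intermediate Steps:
N = -7 (N = Add(-4, -3) = -7)
Function('m')(E) = -3 (Function('m')(E) = Add(4, -7) = -3)
Mul(16, Function('m')(Function('x')(Add(3, 3), -3))) = Mul(16, -3) = -48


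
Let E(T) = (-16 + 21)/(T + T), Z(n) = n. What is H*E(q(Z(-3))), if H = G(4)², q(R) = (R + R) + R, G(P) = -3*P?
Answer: -40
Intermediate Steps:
q(R) = 3*R (q(R) = 2*R + R = 3*R)
E(T) = 5/(2*T) (E(T) = 5/((2*T)) = 5*(1/(2*T)) = 5/(2*T))
H = 144 (H = (-3*4)² = (-12)² = 144)
H*E(q(Z(-3))) = 144*(5/(2*((3*(-3))))) = 144*((5/2)/(-9)) = 144*((5/2)*(-⅑)) = 144*(-5/18) = -40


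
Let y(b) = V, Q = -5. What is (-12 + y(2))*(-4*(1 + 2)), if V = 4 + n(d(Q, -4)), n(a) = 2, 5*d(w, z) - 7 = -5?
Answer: 72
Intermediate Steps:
d(w, z) = ⅖ (d(w, z) = 7/5 + (⅕)*(-5) = 7/5 - 1 = ⅖)
V = 6 (V = 4 + 2 = 6)
y(b) = 6
(-12 + y(2))*(-4*(1 + 2)) = (-12 + 6)*(-4*(1 + 2)) = -(-24)*3 = -6*(-12) = 72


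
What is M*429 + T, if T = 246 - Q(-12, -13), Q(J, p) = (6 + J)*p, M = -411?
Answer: -176151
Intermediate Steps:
Q(J, p) = p*(6 + J)
T = 168 (T = 246 - (-13)*(6 - 12) = 246 - (-13)*(-6) = 246 - 1*78 = 246 - 78 = 168)
M*429 + T = -411*429 + 168 = -176319 + 168 = -176151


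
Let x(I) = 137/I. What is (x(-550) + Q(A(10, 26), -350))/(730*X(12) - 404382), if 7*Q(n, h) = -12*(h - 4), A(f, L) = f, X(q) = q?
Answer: -2335441/1523144700 ≈ -0.0015333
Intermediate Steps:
Q(n, h) = 48/7 - 12*h/7 (Q(n, h) = (-12*(h - 4))/7 = (-12*(-4 + h))/7 = (48 - 12*h)/7 = 48/7 - 12*h/7)
(x(-550) + Q(A(10, 26), -350))/(730*X(12) - 404382) = (137/(-550) + (48/7 - 12/7*(-350)))/(730*12 - 404382) = (137*(-1/550) + (48/7 + 600))/(8760 - 404382) = (-137/550 + 4248/7)/(-395622) = (2335441/3850)*(-1/395622) = -2335441/1523144700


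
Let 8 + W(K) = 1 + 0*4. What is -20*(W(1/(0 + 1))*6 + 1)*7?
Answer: 5740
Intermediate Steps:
W(K) = -7 (W(K) = -8 + (1 + 0*4) = -8 + (1 + 0) = -8 + 1 = -7)
-20*(W(1/(0 + 1))*6 + 1)*7 = -20*(-7*6 + 1)*7 = -20*(-42 + 1)*7 = -20*(-41)*7 = 820*7 = 5740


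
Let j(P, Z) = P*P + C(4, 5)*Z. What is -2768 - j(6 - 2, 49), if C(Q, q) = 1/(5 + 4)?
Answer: -25105/9 ≈ -2789.4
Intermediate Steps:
C(Q, q) = ⅑ (C(Q, q) = 1/9 = ⅑)
j(P, Z) = P² + Z/9 (j(P, Z) = P*P + Z/9 = P² + Z/9)
-2768 - j(6 - 2, 49) = -2768 - ((6 - 2)² + (⅑)*49) = -2768 - (4² + 49/9) = -2768 - (16 + 49/9) = -2768 - 1*193/9 = -2768 - 193/9 = -25105/9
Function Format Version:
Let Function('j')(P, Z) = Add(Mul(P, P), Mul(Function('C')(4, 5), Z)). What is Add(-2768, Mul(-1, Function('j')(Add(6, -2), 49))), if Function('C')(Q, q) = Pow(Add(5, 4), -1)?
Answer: Rational(-25105, 9) ≈ -2789.4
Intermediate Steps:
Function('C')(Q, q) = Rational(1, 9) (Function('C')(Q, q) = Pow(9, -1) = Rational(1, 9))
Function('j')(P, Z) = Add(Pow(P, 2), Mul(Rational(1, 9), Z)) (Function('j')(P, Z) = Add(Mul(P, P), Mul(Rational(1, 9), Z)) = Add(Pow(P, 2), Mul(Rational(1, 9), Z)))
Add(-2768, Mul(-1, Function('j')(Add(6, -2), 49))) = Add(-2768, Mul(-1, Add(Pow(Add(6, -2), 2), Mul(Rational(1, 9), 49)))) = Add(-2768, Mul(-1, Add(Pow(4, 2), Rational(49, 9)))) = Add(-2768, Mul(-1, Add(16, Rational(49, 9)))) = Add(-2768, Mul(-1, Rational(193, 9))) = Add(-2768, Rational(-193, 9)) = Rational(-25105, 9)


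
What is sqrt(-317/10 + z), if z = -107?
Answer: I*sqrt(13870)/10 ≈ 11.777*I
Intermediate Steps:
sqrt(-317/10 + z) = sqrt(-317/10 - 107) = sqrt(-1387/10) = I*sqrt(13870)/10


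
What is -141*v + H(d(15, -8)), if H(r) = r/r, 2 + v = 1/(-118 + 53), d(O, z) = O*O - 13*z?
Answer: 18536/65 ≈ 285.17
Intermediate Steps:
d(O, z) = O² - 13*z
v = -131/65 (v = -2 + 1/(-118 + 53) = -2 + 1/(-65) = -2 - 1/65 = -131/65 ≈ -2.0154)
H(r) = 1
-141*v + H(d(15, -8)) = -141*(-131/65) + 1 = 18471/65 + 1 = 18536/65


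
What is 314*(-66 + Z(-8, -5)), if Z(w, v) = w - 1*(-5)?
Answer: -21666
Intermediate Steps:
Z(w, v) = 5 + w (Z(w, v) = w + 5 = 5 + w)
314*(-66 + Z(-8, -5)) = 314*(-66 + (5 - 8)) = 314*(-66 - 3) = 314*(-69) = -21666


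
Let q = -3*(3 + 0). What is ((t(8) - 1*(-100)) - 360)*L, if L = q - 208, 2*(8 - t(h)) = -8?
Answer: 53816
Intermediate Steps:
q = -9 (q = -3*3 = -9)
t(h) = 12 (t(h) = 8 - ½*(-8) = 8 + 4 = 12)
L = -217 (L = -9 - 208 = -217)
((t(8) - 1*(-100)) - 360)*L = ((12 - 1*(-100)) - 360)*(-217) = ((12 + 100) - 360)*(-217) = (112 - 360)*(-217) = -248*(-217) = 53816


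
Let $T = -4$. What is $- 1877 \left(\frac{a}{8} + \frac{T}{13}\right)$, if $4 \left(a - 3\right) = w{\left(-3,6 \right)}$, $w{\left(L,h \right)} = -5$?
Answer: $\frac{69449}{416} \approx 166.94$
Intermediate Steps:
$a = \frac{7}{4}$ ($a = 3 + \frac{1}{4} \left(-5\right) = 3 - \frac{5}{4} = \frac{7}{4} \approx 1.75$)
$- 1877 \left(\frac{a}{8} + \frac{T}{13}\right) = - 1877 \left(\frac{7}{4 \cdot 8} - \frac{4}{13}\right) = - 1877 \left(\frac{7}{4} \cdot \frac{1}{8} - \frac{4}{13}\right) = - 1877 \left(\frac{7}{32} - \frac{4}{13}\right) = \left(-1877\right) \left(- \frac{37}{416}\right) = \frac{69449}{416}$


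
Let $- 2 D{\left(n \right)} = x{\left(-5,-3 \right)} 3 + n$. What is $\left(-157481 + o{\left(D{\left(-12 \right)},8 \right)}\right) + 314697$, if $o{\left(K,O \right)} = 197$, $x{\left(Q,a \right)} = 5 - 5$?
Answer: $157413$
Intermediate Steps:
$x{\left(Q,a \right)} = 0$ ($x{\left(Q,a \right)} = 5 - 5 = 0$)
$D{\left(n \right)} = - \frac{n}{2}$ ($D{\left(n \right)} = - \frac{0 \cdot 3 + n}{2} = - \frac{0 + n}{2} = - \frac{n}{2}$)
$\left(-157481 + o{\left(D{\left(-12 \right)},8 \right)}\right) + 314697 = \left(-157481 + 197\right) + 314697 = -157284 + 314697 = 157413$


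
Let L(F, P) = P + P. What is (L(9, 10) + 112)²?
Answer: 17424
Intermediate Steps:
L(F, P) = 2*P
(L(9, 10) + 112)² = (2*10 + 112)² = (20 + 112)² = 132² = 17424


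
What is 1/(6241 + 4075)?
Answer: 1/10316 ≈ 9.6937e-5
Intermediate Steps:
1/(6241 + 4075) = 1/10316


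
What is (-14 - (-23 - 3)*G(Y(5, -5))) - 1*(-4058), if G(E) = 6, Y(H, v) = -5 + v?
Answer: 4200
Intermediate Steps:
(-14 - (-23 - 3)*G(Y(5, -5))) - 1*(-4058) = (-14 - (-23 - 3)*6) - 1*(-4058) = (-14 - (-26)*6) + 4058 = (-14 - 1*(-156)) + 4058 = (-14 + 156) + 4058 = 142 + 4058 = 4200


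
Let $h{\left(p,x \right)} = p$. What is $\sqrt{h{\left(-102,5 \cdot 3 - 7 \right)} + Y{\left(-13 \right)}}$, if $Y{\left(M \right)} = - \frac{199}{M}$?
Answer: $\frac{7 i \sqrt{299}}{13} \approx 9.3109 i$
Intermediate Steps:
$\sqrt{h{\left(-102,5 \cdot 3 - 7 \right)} + Y{\left(-13 \right)}} = \sqrt{-102 - \frac{199}{-13}} = \sqrt{-102 - - \frac{199}{13}} = \sqrt{-102 + \frac{199}{13}} = \sqrt{- \frac{1127}{13}} = \frac{7 i \sqrt{299}}{13}$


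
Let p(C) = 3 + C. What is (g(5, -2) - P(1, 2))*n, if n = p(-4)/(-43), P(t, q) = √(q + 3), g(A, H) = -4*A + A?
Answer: -15/43 - √5/43 ≈ -0.40084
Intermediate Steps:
g(A, H) = -3*A
P(t, q) = √(3 + q)
n = 1/43 (n = (3 - 4)/(-43) = -1*(-1/43) = 1/43 ≈ 0.023256)
(g(5, -2) - P(1, 2))*n = (-3*5 - √(3 + 2))*(1/43) = (-15 - √5)*(1/43) = -15/43 - √5/43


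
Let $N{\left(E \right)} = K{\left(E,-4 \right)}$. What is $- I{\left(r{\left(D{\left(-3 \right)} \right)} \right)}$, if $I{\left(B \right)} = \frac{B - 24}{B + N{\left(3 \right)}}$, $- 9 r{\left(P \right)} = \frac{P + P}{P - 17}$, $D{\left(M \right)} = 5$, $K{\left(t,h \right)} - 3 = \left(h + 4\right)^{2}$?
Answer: $\frac{1291}{167} \approx 7.7305$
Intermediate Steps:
$K{\left(t,h \right)} = 3 + \left(4 + h\right)^{2}$ ($K{\left(t,h \right)} = 3 + \left(h + 4\right)^{2} = 3 + \left(4 + h\right)^{2}$)
$N{\left(E \right)} = 3$ ($N{\left(E \right)} = 3 + \left(4 - 4\right)^{2} = 3 + 0^{2} = 3 + 0 = 3$)
$r{\left(P \right)} = - \frac{2 P}{9 \left(-17 + P\right)}$ ($r{\left(P \right)} = - \frac{\left(P + P\right) \frac{1}{P - 17}}{9} = - \frac{2 P \frac{1}{-17 + P}}{9} = - \frac{2 P}{9 \left(-17 + P\right)}$)
$I{\left(B \right)} = \frac{-24 + B}{3 + B}$ ($I{\left(B \right)} = \frac{B - 24}{B + 3} = \frac{-24 + B}{3 + B}$)
$- I{\left(r{\left(D{\left(-3 \right)} \right)} \right)} = - \frac{-24 - \frac{10}{-153 + 9 \cdot 5}}{3 - \frac{10}{-153 + 9 \cdot 5}} = - \frac{-24 - \frac{10}{-153 + 45}}{3 - \frac{10}{-153 + 45}} = - \frac{-24 - \frac{10}{-108}}{3 - \frac{10}{-108}} = - \frac{-24 - 10 \left(- \frac{1}{108}\right)}{3 - 10 \left(- \frac{1}{108}\right)} = - \frac{-24 + \frac{5}{54}}{3 + \frac{5}{54}} = - \frac{-1291}{\frac{167}{54} \cdot 54} = - \frac{54 \left(-1291\right)}{167 \cdot 54} = \left(-1\right) \left(- \frac{1291}{167}\right) = \frac{1291}{167}$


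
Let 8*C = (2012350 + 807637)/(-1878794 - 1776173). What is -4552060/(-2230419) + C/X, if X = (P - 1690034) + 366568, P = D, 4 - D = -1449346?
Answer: 16755284105135460887/8209759547825775456 ≈ 2.0409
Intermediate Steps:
D = 1449350 (D = 4 - 1*(-1449346) = 4 + 1449346 = 1449350)
P = 1449350
C = -2819987/29239736 (C = ((2012350 + 807637)/(-1878794 - 1776173))/8 = (2819987/(-3654967))/8 = (2819987*(-1/3654967))/8 = (⅛)*(-2819987/3654967) = -2819987/29239736 ≈ -0.096444)
X = 125884 (X = (1449350 - 1690034) + 366568 = -240684 + 366568 = 125884)
-4552060/(-2230419) + C/X = -4552060/(-2230419) - 2819987/29239736/125884 = -4552060*(-1/2230419) - 2819987/29239736*1/125884 = 4552060/2230419 - 2819987/3680814926624 = 16755284105135460887/8209759547825775456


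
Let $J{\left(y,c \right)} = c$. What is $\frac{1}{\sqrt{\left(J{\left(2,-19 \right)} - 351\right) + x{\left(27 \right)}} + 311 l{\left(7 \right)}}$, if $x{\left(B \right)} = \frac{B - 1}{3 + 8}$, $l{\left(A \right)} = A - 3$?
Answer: $\frac{3421}{4256735} - \frac{i \sqrt{11121}}{8513470} \approx 0.00080367 - 1.2387 \cdot 10^{-5} i$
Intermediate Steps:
$l{\left(A \right)} = -3 + A$
$x{\left(B \right)} = - \frac{1}{11} + \frac{B}{11}$ ($x{\left(B \right)} = \frac{-1 + B}{11} = \left(-1 + B\right) \frac{1}{11} = - \frac{1}{11} + \frac{B}{11}$)
$\frac{1}{\sqrt{\left(J{\left(2,-19 \right)} - 351\right) + x{\left(27 \right)}} + 311 l{\left(7 \right)}} = \frac{1}{\sqrt{\left(-19 - 351\right) + \left(- \frac{1}{11} + \frac{1}{11} \cdot 27\right)} + 311 \left(-3 + 7\right)} = \frac{1}{\sqrt{-370 + \left(- \frac{1}{11} + \frac{27}{11}\right)} + 311 \cdot 4} = \frac{1}{\sqrt{-370 + \frac{26}{11}} + 1244} = \frac{1}{\sqrt{- \frac{4044}{11}} + 1244} = \frac{1}{\frac{2 i \sqrt{11121}}{11} + 1244} = \frac{1}{1244 + \frac{2 i \sqrt{11121}}{11}}$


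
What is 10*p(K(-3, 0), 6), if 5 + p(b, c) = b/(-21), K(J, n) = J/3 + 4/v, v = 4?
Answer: -50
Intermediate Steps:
K(J, n) = 1 + J/3 (K(J, n) = J/3 + 4/4 = J*(1/3) + 4*(1/4) = J/3 + 1 = 1 + J/3)
p(b, c) = -5 - b/21 (p(b, c) = -5 + b/(-21) = -5 + b*(-1/21) = -5 - b/21)
10*p(K(-3, 0), 6) = 10*(-5 - (1 + (1/3)*(-3))/21) = 10*(-5 - (1 - 1)/21) = 10*(-5 - 1/21*0) = 10*(-5 + 0) = 10*(-5) = -50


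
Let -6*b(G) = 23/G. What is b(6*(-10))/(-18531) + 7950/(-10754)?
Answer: -26517984671/35870827320 ≈ -0.73926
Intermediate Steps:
b(G) = -23/(6*G)
b(6*(-10))/(-18531) + 7950/(-10754) = -23/(6*(6*(-10)))/(-18531) + 7950/(-10754) = -23/6/(-60)*(-1/18531) + 7950*(-1/10754) = -23/6*(-1/60)*(-1/18531) - 3975/5377 = (23/360)*(-1/18531) - 3975/5377 = -23/6671160 - 3975/5377 = -26517984671/35870827320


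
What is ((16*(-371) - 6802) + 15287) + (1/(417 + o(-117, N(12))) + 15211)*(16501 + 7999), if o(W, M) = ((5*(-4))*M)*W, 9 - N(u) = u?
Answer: 2460753515047/6603 ≈ 3.7267e+8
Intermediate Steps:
N(u) = 9 - u
o(W, M) = -20*M*W (o(W, M) = (-20*M)*W = -20*M*W)
((16*(-371) - 6802) + 15287) + (1/(417 + o(-117, N(12))) + 15211)*(16501 + 7999) = ((16*(-371) - 6802) + 15287) + (1/(417 - 20*(9 - 1*12)*(-117)) + 15211)*(16501 + 7999) = ((-5936 - 6802) + 15287) + (1/(417 - 20*(9 - 12)*(-117)) + 15211)*24500 = (-12738 + 15287) + (1/(417 - 20*(-3)*(-117)) + 15211)*24500 = 2549 + (1/(417 - 7020) + 15211)*24500 = 2549 + (1/(-6603) + 15211)*24500 = 2549 + (-1/6603 + 15211)*24500 = 2549 + (100438232/6603)*24500 = 2549 + 2460736684000/6603 = 2460753515047/6603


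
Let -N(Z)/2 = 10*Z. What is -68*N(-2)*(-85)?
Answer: 231200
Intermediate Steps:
N(Z) = -20*Z
-68*N(-2)*(-85) = -(-1360)*(-2)*(-85) = -68*40*(-85) = -2720*(-85) = 231200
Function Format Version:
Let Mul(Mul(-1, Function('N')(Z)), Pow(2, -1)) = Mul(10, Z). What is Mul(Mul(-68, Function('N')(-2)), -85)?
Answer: 231200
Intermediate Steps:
Function('N')(Z) = Mul(-20, Z) (Function('N')(Z) = Mul(-2, Mul(10, Z)) = Mul(-20, Z))
Mul(Mul(-68, Function('N')(-2)), -85) = Mul(Mul(-68, Mul(-20, -2)), -85) = Mul(Mul(-68, 40), -85) = Mul(-2720, -85) = 231200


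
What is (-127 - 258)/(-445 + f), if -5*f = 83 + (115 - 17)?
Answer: 1925/2406 ≈ 0.80008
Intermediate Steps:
f = -181/5 (f = -(83 + (115 - 17))/5 = -(83 + 98)/5 = -1/5*181 = -181/5 ≈ -36.200)
(-127 - 258)/(-445 + f) = (-127 - 258)/(-445 - 181/5) = -385/(-2406/5) = -385*(-5/2406) = 1925/2406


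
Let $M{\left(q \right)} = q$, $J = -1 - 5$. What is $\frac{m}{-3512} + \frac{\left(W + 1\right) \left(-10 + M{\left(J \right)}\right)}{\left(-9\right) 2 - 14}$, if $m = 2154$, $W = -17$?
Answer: $- \frac{15125}{1756} \approx -8.6133$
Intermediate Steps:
$J = -6$ ($J = -1 - 5 = -6$)
$\frac{m}{-3512} + \frac{\left(W + 1\right) \left(-10 + M{\left(J \right)}\right)}{\left(-9\right) 2 - 14} = \frac{2154}{-3512} + \frac{\left(-17 + 1\right) \left(-10 - 6\right)}{\left(-9\right) 2 - 14} = 2154 \left(- \frac{1}{3512}\right) + \frac{\left(-16\right) \left(-16\right)}{-18 - 14} = - \frac{1077}{1756} + \frac{256}{-32} = - \frac{1077}{1756} + 256 \left(- \frac{1}{32}\right) = - \frac{1077}{1756} - 8 = - \frac{15125}{1756}$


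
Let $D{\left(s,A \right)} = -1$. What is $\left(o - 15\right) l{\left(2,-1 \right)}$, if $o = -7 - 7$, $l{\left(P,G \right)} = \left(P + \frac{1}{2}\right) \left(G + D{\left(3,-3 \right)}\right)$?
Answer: $145$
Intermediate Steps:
$l{\left(P,G \right)} = \left(\frac{1}{2} + P\right) \left(-1 + G\right)$ ($l{\left(P,G \right)} = \left(P + \frac{1}{2}\right) \left(G - 1\right) = \left(P + \frac{1}{2}\right) \left(-1 + G\right) = \left(\frac{1}{2} + P\right) \left(-1 + G\right)$)
$o = -14$
$\left(o - 15\right) l{\left(2,-1 \right)} = \left(-14 - 15\right) \left(- \frac{1}{2} + \frac{1}{2} \left(-1\right) - 2 - 2\right) = - 29 \left(- \frac{1}{2} - \frac{1}{2} - 2 - 2\right) = \left(-29\right) \left(-5\right) = 145$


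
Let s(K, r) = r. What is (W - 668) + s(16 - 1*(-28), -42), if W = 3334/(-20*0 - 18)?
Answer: -8057/9 ≈ -895.22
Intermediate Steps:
W = -1667/9 (W = 3334/(0 - 18) = 3334/(-18) = 3334*(-1/18) = -1667/9 ≈ -185.22)
(W - 668) + s(16 - 1*(-28), -42) = (-1667/9 - 668) - 42 = -7679/9 - 42 = -8057/9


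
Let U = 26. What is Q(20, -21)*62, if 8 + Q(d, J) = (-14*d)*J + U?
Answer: 365676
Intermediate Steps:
Q(d, J) = 18 - 14*J*d (Q(d, J) = -8 + ((-14*d)*J + 26) = -8 + (-14*J*d + 26) = -8 + (26 - 14*J*d) = 18 - 14*J*d)
Q(20, -21)*62 = (18 - 14*(-21)*20)*62 = (18 + 5880)*62 = 5898*62 = 365676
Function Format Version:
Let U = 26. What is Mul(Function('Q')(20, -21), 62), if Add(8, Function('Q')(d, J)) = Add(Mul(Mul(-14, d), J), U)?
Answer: 365676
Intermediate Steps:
Function('Q')(d, J) = Add(18, Mul(-14, J, d)) (Function('Q')(d, J) = Add(-8, Add(Mul(Mul(-14, d), J), 26)) = Add(-8, Add(Mul(-14, J, d), 26)) = Add(-8, Add(26, Mul(-14, J, d))) = Add(18, Mul(-14, J, d)))
Mul(Function('Q')(20, -21), 62) = Mul(Add(18, Mul(-14, -21, 20)), 62) = Mul(Add(18, 5880), 62) = Mul(5898, 62) = 365676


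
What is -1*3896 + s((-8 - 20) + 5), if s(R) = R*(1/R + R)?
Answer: -3366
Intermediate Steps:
s(R) = R*(R + 1/R)
-1*3896 + s((-8 - 20) + 5) = -1*3896 + (1 + ((-8 - 20) + 5)**2) = -3896 + (1 + (-28 + 5)**2) = -3896 + (1 + (-23)**2) = -3896 + (1 + 529) = -3896 + 530 = -3366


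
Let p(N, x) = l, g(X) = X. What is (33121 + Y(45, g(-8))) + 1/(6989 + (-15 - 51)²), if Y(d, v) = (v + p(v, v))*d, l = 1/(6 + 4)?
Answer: 743449197/22690 ≈ 32766.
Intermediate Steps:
l = ⅒ (l = 1/10 = ⅒ ≈ 0.10000)
p(N, x) = ⅒
Y(d, v) = d*(⅒ + v) (Y(d, v) = (v + ⅒)*d = (⅒ + v)*d = d*(⅒ + v))
(33121 + Y(45, g(-8))) + 1/(6989 + (-15 - 51)²) = (33121 + 45*(⅒ - 8)) + 1/(6989 + (-15 - 51)²) = (33121 + 45*(-79/10)) + 1/(6989 + (-66)²) = (33121 - 711/2) + 1/(6989 + 4356) = 65531/2 + 1/11345 = 743449197/22690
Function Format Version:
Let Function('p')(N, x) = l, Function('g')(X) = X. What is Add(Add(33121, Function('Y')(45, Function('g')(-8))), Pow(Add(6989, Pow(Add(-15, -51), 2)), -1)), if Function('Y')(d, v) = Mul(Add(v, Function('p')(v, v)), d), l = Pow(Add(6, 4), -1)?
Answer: Rational(743449197, 22690) ≈ 32766.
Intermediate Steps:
l = Rational(1, 10) (l = Pow(10, -1) = Rational(1, 10) ≈ 0.10000)
Function('p')(N, x) = Rational(1, 10)
Function('Y')(d, v) = Mul(d, Add(Rational(1, 10), v)) (Function('Y')(d, v) = Mul(Add(v, Rational(1, 10)), d) = Mul(Add(Rational(1, 10), v), d) = Mul(d, Add(Rational(1, 10), v)))
Add(Add(33121, Function('Y')(45, Function('g')(-8))), Pow(Add(6989, Pow(Add(-15, -51), 2)), -1)) = Add(Add(33121, Mul(45, Add(Rational(1, 10), -8))), Pow(Add(6989, Pow(Add(-15, -51), 2)), -1)) = Add(Add(33121, Mul(45, Rational(-79, 10))), Pow(Add(6989, Pow(-66, 2)), -1)) = Add(Add(33121, Rational(-711, 2)), Pow(Add(6989, 4356), -1)) = Add(Rational(65531, 2), Pow(11345, -1)) = Add(Rational(65531, 2), Rational(1, 11345)) = Rational(743449197, 22690)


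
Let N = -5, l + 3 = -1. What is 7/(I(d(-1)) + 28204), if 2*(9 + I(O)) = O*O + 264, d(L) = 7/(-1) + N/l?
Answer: 224/906993 ≈ 0.00024697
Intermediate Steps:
l = -4 (l = -3 - 1 = -4)
d(L) = -23/4 (d(L) = 7/(-1) - 5/(-4) = 7*(-1) - 5*(-1/4) = -7 + 5/4 = -23/4)
I(O) = 123 + O**2/2 (I(O) = -9 + (O*O + 264)/2 = -9 + (O**2 + 264)/2 = -9 + (264 + O**2)/2 = -9 + (132 + O**2/2) = 123 + O**2/2)
7/(I(d(-1)) + 28204) = 7/((123 + (-23/4)**2/2) + 28204) = 7/((123 + (1/2)*(529/16)) + 28204) = 7/((123 + 529/32) + 28204) = 7/(4465/32 + 28204) = 7/(906993/32) = 7*(32/906993) = 224/906993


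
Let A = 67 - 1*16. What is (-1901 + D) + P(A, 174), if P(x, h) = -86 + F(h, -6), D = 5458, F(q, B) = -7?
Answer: 3464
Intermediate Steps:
A = 51 (A = 67 - 16 = 51)
P(x, h) = -93 (P(x, h) = -86 - 7 = -93)
(-1901 + D) + P(A, 174) = (-1901 + 5458) - 93 = 3557 - 93 = 3464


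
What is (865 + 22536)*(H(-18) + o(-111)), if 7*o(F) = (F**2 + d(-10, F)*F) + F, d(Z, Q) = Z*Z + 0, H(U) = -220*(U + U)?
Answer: 189046650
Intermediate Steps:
H(U) = -440*U
d(Z, Q) = Z**2 (d(Z, Q) = Z**2 + 0 = Z**2)
o(F) = F**2/7 + 101*F/7 (o(F) = ((F**2 + (-10)**2*F) + F)/7 = ((F**2 + 100*F) + F)/7 = (F**2 + 101*F)/7 = F**2/7 + 101*F/7)
(865 + 22536)*(H(-18) + o(-111)) = (865 + 22536)*(-440*(-18) + (1/7)*(-111)*(101 - 111)) = 23401*(7920 + (1/7)*(-111)*(-10)) = 23401*(7920 + 1110/7) = 23401*(56550/7) = 189046650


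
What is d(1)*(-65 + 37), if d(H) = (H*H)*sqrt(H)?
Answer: -28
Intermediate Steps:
d(H) = H**(5/2) (d(H) = H**2*sqrt(H) = H**(5/2))
d(1)*(-65 + 37) = 1**(5/2)*(-65 + 37) = 1*(-28) = -28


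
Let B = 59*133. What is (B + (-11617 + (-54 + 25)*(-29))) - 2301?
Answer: -5230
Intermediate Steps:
B = 7847
(B + (-11617 + (-54 + 25)*(-29))) - 2301 = (7847 + (-11617 + (-54 + 25)*(-29))) - 2301 = (7847 + (-11617 - 29*(-29))) - 2301 = (7847 + (-11617 + 841)) - 2301 = (7847 - 10776) - 2301 = -2929 - 2301 = -5230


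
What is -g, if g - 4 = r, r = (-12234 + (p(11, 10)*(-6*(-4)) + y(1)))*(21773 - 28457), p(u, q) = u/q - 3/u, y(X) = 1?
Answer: -4489796752/55 ≈ -8.1633e+7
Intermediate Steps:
p(u, q) = -3/u + u/q
r = 4489796532/55 (r = (-12234 + ((-3/11 + 11/10)*(-6*(-4)) + 1))*(21773 - 28457) = (-12234 + ((-3*1/11 + 11*(⅒))*24 + 1))*(-6684) = (-12234 + ((-3/11 + 11/10)*24 + 1))*(-6684) = (-12234 + ((91/110)*24 + 1))*(-6684) = (-12234 + (1092/55 + 1))*(-6684) = (-12234 + 1147/55)*(-6684) = -671723/55*(-6684) = 4489796532/55 ≈ 8.1633e+7)
g = 4489796752/55 (g = 4 + 4489796532/55 = 4489796752/55 ≈ 8.1633e+7)
-g = -1*4489796752/55 = -4489796752/55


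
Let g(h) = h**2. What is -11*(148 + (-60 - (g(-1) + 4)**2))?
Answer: -693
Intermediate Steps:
-11*(148 + (-60 - (g(-1) + 4)**2)) = -11*(148 + (-60 - ((-1)**2 + 4)**2)) = -11*(148 + (-60 - (1 + 4)**2)) = -11*(148 + (-60 - 1*5**2)) = -11*(148 + (-60 - 1*25)) = -11*(148 + (-60 - 25)) = -11*(148 - 85) = -11*63 = -693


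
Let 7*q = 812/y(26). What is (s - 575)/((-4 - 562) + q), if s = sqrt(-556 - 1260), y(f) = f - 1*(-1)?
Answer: 15525/15166 - 27*I*sqrt(454)/7583 ≈ 1.0237 - 0.075867*I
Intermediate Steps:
y(f) = 1 + f (y(f) = f + 1 = 1 + f)
s = 2*I*sqrt(454) (s = sqrt(-1816) = 2*I*sqrt(454) ≈ 42.615*I)
q = 116/27 (q = (812/(1 + 26))/7 = (812/27)/7 = (812*(1/27))/7 = (1/7)*(812/27) = 116/27 ≈ 4.2963)
(s - 575)/((-4 - 562) + q) = (2*I*sqrt(454) - 575)/((-4 - 562) + 116/27) = (-575 + 2*I*sqrt(454))/(-566 + 116/27) = (-575 + 2*I*sqrt(454))/(-15166/27) = (-575 + 2*I*sqrt(454))*(-27/15166) = 15525/15166 - 27*I*sqrt(454)/7583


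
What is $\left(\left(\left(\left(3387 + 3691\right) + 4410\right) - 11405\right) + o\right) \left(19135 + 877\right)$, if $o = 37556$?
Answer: $753231668$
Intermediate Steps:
$\left(\left(\left(\left(3387 + 3691\right) + 4410\right) - 11405\right) + o\right) \left(19135 + 877\right) = \left(\left(\left(\left(3387 + 3691\right) + 4410\right) - 11405\right) + 37556\right) \left(19135 + 877\right) = \left(\left(\left(7078 + 4410\right) - 11405\right) + 37556\right) 20012 = \left(\left(11488 - 11405\right) + 37556\right) 20012 = \left(83 + 37556\right) 20012 = 37639 \cdot 20012 = 753231668$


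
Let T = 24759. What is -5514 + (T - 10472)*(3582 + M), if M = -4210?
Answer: -8977750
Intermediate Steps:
-5514 + (T - 10472)*(3582 + M) = -5514 + (24759 - 10472)*(3582 - 4210) = -5514 + 14287*(-628) = -5514 - 8972236 = -8977750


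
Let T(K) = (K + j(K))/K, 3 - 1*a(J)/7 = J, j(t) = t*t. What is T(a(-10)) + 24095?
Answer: 24187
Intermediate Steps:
j(t) = t**2
a(J) = 21 - 7*J
T(K) = (K + K**2)/K
T(a(-10)) + 24095 = (1 + (21 - 7*(-10))) + 24095 = (1 + (21 + 70)) + 24095 = (1 + 91) + 24095 = 92 + 24095 = 24187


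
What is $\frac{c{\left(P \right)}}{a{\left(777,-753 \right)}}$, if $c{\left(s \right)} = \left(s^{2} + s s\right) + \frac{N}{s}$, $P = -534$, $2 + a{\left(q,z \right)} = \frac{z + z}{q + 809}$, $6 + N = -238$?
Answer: $- \frac{120752826818}{624513} \approx -1.9336 \cdot 10^{5}$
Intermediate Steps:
$N = -244$ ($N = -6 - 238 = -244$)
$a{\left(q,z \right)} = -2 + \frac{2 z}{809 + q}$ ($a{\left(q,z \right)} = -2 + \frac{z + z}{q + 809} = -2 + \frac{2 z}{809 + q}$)
$c{\left(s \right)} = - \frac{244}{s} + 2 s^{2}$ ($c{\left(s \right)} = \left(s^{2} + s s\right) - \frac{244}{s} = \left(s^{2} + s^{2}\right) - \frac{244}{s} = 2 s^{2} - \frac{244}{s} = - \frac{244}{s} + 2 s^{2}$)
$\frac{c{\left(P \right)}}{a{\left(777,-753 \right)}} = \frac{2 \frac{1}{-534} \left(-122 + \left(-534\right)^{3}\right)}{2 \frac{1}{809 + 777} \left(-809 - 753 - 777\right)} = \frac{2 \left(- \frac{1}{534}\right) \left(-122 - 152273304\right)}{2 \cdot \frac{1}{1586} \left(-809 - 753 - 777\right)} = \frac{2 \left(- \frac{1}{534}\right) \left(-152273426\right)}{2 \cdot \frac{1}{1586} \left(-2339\right)} = \frac{152273426}{267 \left(- \frac{2339}{793}\right)} = \frac{152273426}{267} \left(- \frac{793}{2339}\right) = - \frac{120752826818}{624513}$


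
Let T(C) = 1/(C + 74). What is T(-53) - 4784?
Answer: -100463/21 ≈ -4784.0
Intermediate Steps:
T(C) = 1/(74 + C)
T(-53) - 4784 = 1/(74 - 53) - 4784 = 1/21 - 4784 = -100463/21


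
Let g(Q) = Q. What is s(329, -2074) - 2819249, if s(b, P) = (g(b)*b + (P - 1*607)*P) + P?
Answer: 2847312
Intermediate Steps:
s(b, P) = P + b² + P*(-607 + P) (s(b, P) = (b*b + (P - 1*607)*P) + P = (b² + (P - 607)*P) + P = (b² + (-607 + P)*P) + P = (b² + P*(-607 + P)) + P = P + b² + P*(-607 + P))
s(329, -2074) - 2819249 = ((-2074)² + 329² - 606*(-2074)) - 2819249 = (4301476 + 108241 + 1256844) - 2819249 = 5666561 - 2819249 = 2847312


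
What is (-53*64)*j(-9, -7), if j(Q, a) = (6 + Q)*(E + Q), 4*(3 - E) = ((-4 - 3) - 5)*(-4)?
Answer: -183168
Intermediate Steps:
E = -9 (E = 3 - ((-4 - 3) - 5)*(-4)/4 = 3 - (-7 - 5)*(-4)/4 = 3 - (-3)*(-4) = 3 - 1/4*48 = 3 - 12 = -9)
j(Q, a) = (-9 + Q)*(6 + Q) (j(Q, a) = (6 + Q)*(-9 + Q) = (-9 + Q)*(6 + Q))
(-53*64)*j(-9, -7) = (-53*64)*(-54 + (-9)**2 - 3*(-9)) = -3392*(-54 + 81 + 27) = -3392*54 = -183168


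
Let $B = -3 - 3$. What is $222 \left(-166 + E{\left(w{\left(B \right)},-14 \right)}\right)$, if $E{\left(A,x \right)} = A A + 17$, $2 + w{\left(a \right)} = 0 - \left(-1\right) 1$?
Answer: $-32856$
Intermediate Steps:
$B = -6$ ($B = -3 - 3 = -6$)
$w{\left(a \right)} = -1$ ($w{\left(a \right)} = -2 + \left(0 - \left(-1\right) 1\right) = -2 + \left(0 - -1\right) = -2 + \left(0 + 1\right) = -2 + 1 = -1$)
$E{\left(A,x \right)} = 17 + A^{2}$ ($E{\left(A,x \right)} = A^{2} + 17 = 17 + A^{2}$)
$222 \left(-166 + E{\left(w{\left(B \right)},-14 \right)}\right) = 222 \left(-166 + \left(17 + \left(-1\right)^{2}\right)\right) = 222 \left(-166 + \left(17 + 1\right)\right) = 222 \left(-166 + 18\right) = 222 \left(-148\right) = -32856$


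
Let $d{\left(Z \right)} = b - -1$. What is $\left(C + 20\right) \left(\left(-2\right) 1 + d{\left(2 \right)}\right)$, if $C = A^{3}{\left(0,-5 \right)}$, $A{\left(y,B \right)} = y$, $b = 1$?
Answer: $0$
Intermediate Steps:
$d{\left(Z \right)} = 2$ ($d{\left(Z \right)} = 1 - -1 = 1 + 1 = 2$)
$C = 0$ ($C = 0^{3} = 0$)
$\left(C + 20\right) \left(\left(-2\right) 1 + d{\left(2 \right)}\right) = \left(0 + 20\right) \left(\left(-2\right) 1 + 2\right) = 20 \left(-2 + 2\right) = 20 \cdot 0 = 0$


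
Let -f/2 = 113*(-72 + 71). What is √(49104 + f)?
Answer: √49330 ≈ 222.10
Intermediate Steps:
f = 226 (f = -226*(-72 + 71) = -226*(-1) = -2*(-113) = 226)
√(49104 + f) = √(49104 + 226) = √49330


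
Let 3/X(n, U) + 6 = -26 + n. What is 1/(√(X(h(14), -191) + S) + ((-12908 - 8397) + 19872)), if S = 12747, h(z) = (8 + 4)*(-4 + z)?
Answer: -126104/179585293 - 2*√24678258/179585293 ≈ -0.00075752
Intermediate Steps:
h(z) = -48 + 12*z (h(z) = 12*(-4 + z) = -48 + 12*z)
X(n, U) = 3/(-32 + n) (X(n, U) = 3/(-6 + (-26 + n)) = 3/(-32 + n))
1/(√(X(h(14), -191) + S) + ((-12908 - 8397) + 19872)) = 1/(√(3/(-32 + (-48 + 12*14)) + 12747) + ((-12908 - 8397) + 19872)) = 1/(√(3/(-32 + (-48 + 168)) + 12747) + (-21305 + 19872)) = 1/(√(3/(-32 + 120) + 12747) - 1433) = 1/(√(3/88 + 12747) - 1433) = 1/(√(1121739/88) - 1433) = 1/(√24678258/44 - 1433) = 1/(-1433 + √24678258/44)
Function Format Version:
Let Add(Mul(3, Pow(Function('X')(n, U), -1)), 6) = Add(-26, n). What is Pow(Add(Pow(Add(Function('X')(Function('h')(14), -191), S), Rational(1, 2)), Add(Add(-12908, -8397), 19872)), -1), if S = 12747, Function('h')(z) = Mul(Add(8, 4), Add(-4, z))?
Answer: Add(Rational(-126104, 179585293), Mul(Rational(-2, 179585293), Pow(24678258, Rational(1, 2)))) ≈ -0.00075752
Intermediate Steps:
Function('h')(z) = Add(-48, Mul(12, z)) (Function('h')(z) = Mul(12, Add(-4, z)) = Add(-48, Mul(12, z)))
Function('X')(n, U) = Mul(3, Pow(Add(-32, n), -1)) (Function('X')(n, U) = Mul(3, Pow(Add(-6, Add(-26, n)), -1)) = Mul(3, Pow(Add(-32, n), -1)))
Pow(Add(Pow(Add(Function('X')(Function('h')(14), -191), S), Rational(1, 2)), Add(Add(-12908, -8397), 19872)), -1) = Pow(Add(Pow(Add(Mul(3, Pow(Add(-32, Add(-48, Mul(12, 14))), -1)), 12747), Rational(1, 2)), Add(Add(-12908, -8397), 19872)), -1) = Pow(Add(Pow(Add(Mul(3, Pow(Add(-32, Add(-48, 168)), -1)), 12747), Rational(1, 2)), Add(-21305, 19872)), -1) = Pow(Add(Pow(Add(Mul(3, Pow(Add(-32, 120), -1)), 12747), Rational(1, 2)), -1433), -1) = Pow(Add(Pow(Add(Mul(3, Pow(88, -1)), 12747), Rational(1, 2)), -1433), -1) = Pow(Add(Pow(Add(Mul(3, Rational(1, 88)), 12747), Rational(1, 2)), -1433), -1) = Pow(Add(Pow(Add(Rational(3, 88), 12747), Rational(1, 2)), -1433), -1) = Pow(Add(Pow(Rational(1121739, 88), Rational(1, 2)), -1433), -1) = Pow(Add(Mul(Rational(1, 44), Pow(24678258, Rational(1, 2))), -1433), -1) = Pow(Add(-1433, Mul(Rational(1, 44), Pow(24678258, Rational(1, 2)))), -1)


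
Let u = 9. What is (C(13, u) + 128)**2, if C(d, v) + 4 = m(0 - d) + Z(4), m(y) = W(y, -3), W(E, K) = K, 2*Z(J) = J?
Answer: 15129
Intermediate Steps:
Z(J) = J/2
m(y) = -3
C(d, v) = -5 (C(d, v) = -4 + (-3 + (1/2)*4) = -4 + (-3 + 2) = -4 - 1 = -5)
(C(13, u) + 128)**2 = (-5 + 128)**2 = 123**2 = 15129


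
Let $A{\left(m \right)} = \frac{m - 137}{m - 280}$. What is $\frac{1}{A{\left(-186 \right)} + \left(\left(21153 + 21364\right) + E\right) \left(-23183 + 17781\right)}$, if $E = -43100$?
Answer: $\frac{466}{1467604879} \approx 3.1752 \cdot 10^{-7}$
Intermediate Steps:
$A{\left(m \right)} = \frac{-137 + m}{-280 + m}$
$\frac{1}{A{\left(-186 \right)} + \left(\left(21153 + 21364\right) + E\right) \left(-23183 + 17781\right)} = \frac{1}{\frac{-137 - 186}{-280 - 186} + \left(\left(21153 + 21364\right) - 43100\right) \left(-23183 + 17781\right)} = \frac{1}{\frac{1}{-466} \left(-323\right) + \left(42517 - 43100\right) \left(-5402\right)} = \frac{1}{\left(- \frac{1}{466}\right) \left(-323\right) - -3149366} = \frac{1}{\frac{323}{466} + 3149366} = \frac{1}{\frac{1467604879}{466}} = \frac{466}{1467604879}$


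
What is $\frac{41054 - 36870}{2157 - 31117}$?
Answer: $- \frac{523}{3620} \approx -0.14448$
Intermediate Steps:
$\frac{41054 - 36870}{2157 - 31117} = \frac{4184}{-28960} = 4184 \left(- \frac{1}{28960}\right) = - \frac{523}{3620}$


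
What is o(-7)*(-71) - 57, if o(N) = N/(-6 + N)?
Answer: -1238/13 ≈ -95.231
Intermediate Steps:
o(-7)*(-71) - 57 = -7/(-6 - 7)*(-71) - 57 = -7/(-13)*(-71) - 57 = -7*(-1/13)*(-71) - 57 = (7/13)*(-71) - 57 = -497/13 - 57 = -1238/13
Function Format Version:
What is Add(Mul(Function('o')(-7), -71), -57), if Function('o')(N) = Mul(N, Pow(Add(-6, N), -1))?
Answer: Rational(-1238, 13) ≈ -95.231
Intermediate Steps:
Add(Mul(Function('o')(-7), -71), -57) = Add(Mul(Mul(-7, Pow(Add(-6, -7), -1)), -71), -57) = Add(Mul(Mul(-7, Pow(-13, -1)), -71), -57) = Add(Mul(Mul(-7, Rational(-1, 13)), -71), -57) = Add(Mul(Rational(7, 13), -71), -57) = Add(Rational(-497, 13), -57) = Rational(-1238, 13)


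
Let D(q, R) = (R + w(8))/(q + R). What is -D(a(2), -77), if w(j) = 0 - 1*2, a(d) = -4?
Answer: -79/81 ≈ -0.97531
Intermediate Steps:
w(j) = -2 (w(j) = 0 - 2 = -2)
D(q, R) = (-2 + R)/(R + q) (D(q, R) = (R - 2)/(q + R) = (-2 + R)/(R + q))
-D(a(2), -77) = -(-2 - 77)/(-77 - 4) = -(-79)/(-81) = -(-1)*(-79)/81 = -1*79/81 = -79/81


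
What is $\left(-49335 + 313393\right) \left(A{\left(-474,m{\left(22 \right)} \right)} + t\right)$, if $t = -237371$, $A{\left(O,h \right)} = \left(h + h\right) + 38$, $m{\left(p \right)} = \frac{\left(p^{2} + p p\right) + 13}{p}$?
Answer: $- \frac{689107409556}{11} \approx -6.2646 \cdot 10^{10}$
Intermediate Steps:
$m{\left(p \right)} = \frac{13 + 2 p^{2}}{p}$ ($m{\left(p \right)} = \frac{\left(p^{2} + p^{2}\right) + 13}{p} = \frac{2 p^{2} + 13}{p} = \frac{13 + 2 p^{2}}{p}$)
$A{\left(O,h \right)} = 38 + 2 h$ ($A{\left(O,h \right)} = 2 h + 38 = 38 + 2 h$)
$\left(-49335 + 313393\right) \left(A{\left(-474,m{\left(22 \right)} \right)} + t\right) = \left(-49335 + 313393\right) \left(\left(38 + 2 \left(2 \cdot 22 + \frac{13}{22}\right)\right) - 237371\right) = 264058 \left(\left(38 + 2 \left(44 + 13 \cdot \frac{1}{22}\right)\right) - 237371\right) = 264058 \left(\left(38 + 2 \left(44 + \frac{13}{22}\right)\right) - 237371\right) = 264058 \left(\left(38 + 2 \cdot \frac{981}{22}\right) - 237371\right) = 264058 \left(\left(38 + \frac{981}{11}\right) - 237371\right) = 264058 \left(\frac{1399}{11} - 237371\right) = 264058 \left(- \frac{2609682}{11}\right) = - \frac{689107409556}{11}$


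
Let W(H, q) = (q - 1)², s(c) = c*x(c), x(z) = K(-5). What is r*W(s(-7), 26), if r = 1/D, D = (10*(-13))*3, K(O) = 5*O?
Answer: -125/78 ≈ -1.6026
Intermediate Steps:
x(z) = -25 (x(z) = 5*(-5) = -25)
s(c) = -25*c (s(c) = c*(-25) = -25*c)
W(H, q) = (-1 + q)²
D = -390 (D = -130*3 = -390)
r = -1/390 (r = 1/(-390) = -1/390 ≈ -0.0025641)
r*W(s(-7), 26) = -(-1 + 26)²/390 = -1/390*25² = -1/390*625 = -125/78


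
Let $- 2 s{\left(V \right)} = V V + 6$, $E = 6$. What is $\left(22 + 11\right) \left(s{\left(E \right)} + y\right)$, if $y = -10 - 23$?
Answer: $-1782$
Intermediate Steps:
$s{\left(V \right)} = -3 - \frac{V^{2}}{2}$ ($s{\left(V \right)} = - \frac{V V + 6}{2} = - \frac{V^{2} + 6}{2} = - \frac{6 + V^{2}}{2} = -3 - \frac{V^{2}}{2}$)
$y = -33$ ($y = -10 - 23 = -33$)
$\left(22 + 11\right) \left(s{\left(E \right)} + y\right) = \left(22 + 11\right) \left(\left(-3 - \frac{6^{2}}{2}\right) - 33\right) = 33 \left(\left(-3 - 18\right) - 33\right) = 33 \left(-21 - 33\right) = 33 \left(-54\right) = -1782$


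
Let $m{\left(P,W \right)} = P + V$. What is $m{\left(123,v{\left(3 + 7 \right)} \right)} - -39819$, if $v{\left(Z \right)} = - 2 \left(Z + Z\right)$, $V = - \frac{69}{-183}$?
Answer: $\frac{2436485}{61} \approx 39942.0$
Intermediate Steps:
$V = \frac{23}{61}$ ($V = \left(-69\right) \left(- \frac{1}{183}\right) = \frac{23}{61} \approx 0.37705$)
$v{\left(Z \right)} = - 4 Z$ ($v{\left(Z \right)} = - 2 \cdot 2 Z = - 4 Z$)
$m{\left(P,W \right)} = \frac{23}{61} + P$ ($m{\left(P,W \right)} = P + \frac{23}{61} = \frac{23}{61} + P$)
$m{\left(123,v{\left(3 + 7 \right)} \right)} - -39819 = \left(\frac{23}{61} + 123\right) - -39819 = \frac{7526}{61} + 39819 = \frac{2436485}{61}$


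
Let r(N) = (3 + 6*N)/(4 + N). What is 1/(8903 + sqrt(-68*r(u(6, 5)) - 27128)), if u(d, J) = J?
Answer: 26709/237872359 - 2*I*sqrt(61599)/237872359 ≈ 0.00011228 - 2.0868e-6*I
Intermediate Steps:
r(N) = (3 + 6*N)/(4 + N)
1/(8903 + sqrt(-68*r(u(6, 5)) - 27128)) = 1/(8903 + sqrt(-204*(1 + 2*5)/(4 + 5) - 27128)) = 1/(8903 + sqrt(-204*(1 + 10)/9 - 27128)) = 1/(8903 + sqrt(-204*11/9 - 27128)) = 1/(8903 + sqrt(-68*11/3 - 27128)) = 1/(8903 + sqrt(-748/3 - 27128)) = 1/(8903 + sqrt(-82132/3)) = 1/(8903 + 2*I*sqrt(61599)/3)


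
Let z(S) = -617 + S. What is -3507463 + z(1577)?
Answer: -3506503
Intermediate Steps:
-3507463 + z(1577) = -3507463 + (-617 + 1577) = -3507463 + 960 = -3506503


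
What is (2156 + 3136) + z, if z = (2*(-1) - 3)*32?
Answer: 5132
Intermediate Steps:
z = -160 (z = (-2 - 3)*32 = -5*32 = -160)
(2156 + 3136) + z = (2156 + 3136) - 160 = 5292 - 160 = 5132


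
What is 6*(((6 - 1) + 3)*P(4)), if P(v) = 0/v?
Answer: 0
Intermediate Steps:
P(v) = 0
6*(((6 - 1) + 3)*P(4)) = 6*(((6 - 1) + 3)*0) = 6*((5 + 3)*0) = 6*(8*0) = 6*0 = 0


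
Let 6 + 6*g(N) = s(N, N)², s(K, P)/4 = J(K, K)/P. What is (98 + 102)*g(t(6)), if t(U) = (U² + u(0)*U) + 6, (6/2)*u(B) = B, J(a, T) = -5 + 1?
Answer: -258200/1323 ≈ -195.16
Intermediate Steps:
J(a, T) = -4
u(B) = B/3
t(U) = 6 + U² (t(U) = (U² + ((⅓)*0)*U) + 6 = (U² + 0*U) + 6 = (U² + 0) + 6 = U² + 6 = 6 + U²)
s(K, P) = -16/P (s(K, P) = 4*(-4/P) = -16/P)
g(N) = -1 + 128/(3*N²) (g(N) = -1 + (-16/N)²/6 = -1 + (256/N²)/6 = -1 + 128/(3*N²))
(98 + 102)*g(t(6)) = (98 + 102)*(-1 + 128/(3*(6 + 6²)²)) = 200*(-1 + 128/(3*(6 + 36)²)) = 200*(-1 + (128/3)/42²) = 200*(-1 + (128/3)*(1/1764)) = 200*(-1 + 32/1323) = 200*(-1291/1323) = -258200/1323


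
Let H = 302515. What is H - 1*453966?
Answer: -151451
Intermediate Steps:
H - 1*453966 = 302515 - 1*453966 = 302515 - 453966 = -151451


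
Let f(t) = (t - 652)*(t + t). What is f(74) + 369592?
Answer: 284048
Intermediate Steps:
f(t) = 2*t*(-652 + t) (f(t) = (-652 + t)*(2*t) = 2*t*(-652 + t))
f(74) + 369592 = 2*74*(-652 + 74) + 369592 = 2*74*(-578) + 369592 = -85544 + 369592 = 284048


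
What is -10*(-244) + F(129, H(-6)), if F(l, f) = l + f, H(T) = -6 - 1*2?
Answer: 2561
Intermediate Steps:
H(T) = -8 (H(T) = -6 - 2 = -8)
F(l, f) = f + l
-10*(-244) + F(129, H(-6)) = -10*(-244) + (-8 + 129) = 2440 + 121 = 2561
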